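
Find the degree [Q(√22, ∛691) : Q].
[Q(√22, ∛691) : Q] = 6

Let L = Q(√22, ∛691). Since Q(√22) ⊂ L and [Q(√22):Q] = 2, the tower law gives 2 | [L:Q]. Likewise Q(∛691) ⊂ L with [Q(∛691):Q] = 3 (because 691 is not a perfect cube), so 3 | [L:Q]. As gcd(2,3) = 1, [L:Q] is divisible by 6. Conversely L is generated over Q by √22 and ∛691, so [L:Q] ≤ 2·3 = 6. Therefore [Q(√22, ∛691) : Q] = 6.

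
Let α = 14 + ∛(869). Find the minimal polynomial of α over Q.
m_α(x) = x^3 - 42x^2 + 588x - 3613

Set β = α - 14 = ∛(869), so β^3 = 869. Then (α - 14)^3 - 869 = 0, i.e. α is a root of g(x) = (x - 14)^3 - 869 = x^3 - 42x^2 + 588x - 3613. Since g(x) = h(x - 14) where h(x) = x^3 - 869, and h is irreducible over Q (because 869 is not a perfect cube, so h has no rational root, and a monic cubic with no rational root is irreducible), g is also irreducible (irreducibility is preserved under the substitution x → x - 14). Hence m_α(x) = x^3 - 42x^2 + 588x - 3613.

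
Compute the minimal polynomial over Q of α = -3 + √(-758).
m_α(x) = x^2 + 6x + 767

From α + 3 = √(-758), squaring gives (α + 3)^2 = -758, i.e. α^2 + 6α + 9 = -758, so α^2 + 6α + 767 = 0. The discriminant of x^2 + 6x + 767 is (6)^2 - 4·(767) = 36 - 3068 = -3032, and 4·(-758) is not a perfect square in Q since -758 is squarefree and ≠ 1. Hence x^2 + 6x + 767 is irreducible over Q and is the minimal polynomial of α.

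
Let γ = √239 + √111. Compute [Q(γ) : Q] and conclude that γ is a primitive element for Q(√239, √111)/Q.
[Q(γ) : Q] = 4 (equivalently, Q(γ) = Q(√239, √111))

Obviously Q(γ) ⊆ Q(√239, √111), and [Q(√239, √111):Q] = 4 (since 239, 111 are distinct squarefree integers > 1 with 26529 not a perfect square). To show equality we compute the minimal polynomial of γ. From γ = √239 + √111: γ^2 = 239 + 2√(26529) + 111 = 350 + 2√(26529), so γ^2 - 350 = 2√(26529); squaring, (γ^2 - 350)^2 = 4·26529, i.e. γ^4 - 700γ^2 + 122500 - 106116 = 0, i.e. γ^4 - 700γ^2 + 16384 = 0. So γ is a root of x^4 - 700x^2 + 16384. This polynomial is irreducible over Q: it has no rational root (each ±√239 ± √111 is irrational), and any factorization into two quadratics over Q would force √(26529) ∈ Q (pairing opposite roots) or √239, √111 ∈ Q (other pairings), all impossible. Hence [Q(γ):Q] = 4 = [Q(√239, √111):Q], so Q(γ) = Q(√239, √111).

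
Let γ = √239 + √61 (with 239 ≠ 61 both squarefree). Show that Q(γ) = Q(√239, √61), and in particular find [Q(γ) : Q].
[Q(γ) : Q] = 4 (equivalently, Q(γ) = Q(√239, √61))

Obviously Q(γ) ⊆ Q(√239, √61), and [Q(√239, √61):Q] = 4 (since 239, 61 are distinct squarefree integers > 1 with 14579 not a perfect square). To show equality we compute the minimal polynomial of γ. From γ = √239 + √61: γ^2 = 239 + 2√(14579) + 61 = 300 + 2√(14579), so γ^2 - 300 = 2√(14579); squaring, (γ^2 - 300)^2 = 4·14579, i.e. γ^4 - 600γ^2 + 90000 - 58316 = 0, i.e. γ^4 - 600γ^2 + 31684 = 0. So γ is a root of x^4 - 600x^2 + 31684. This polynomial is irreducible over Q: it has no rational root (each ±√239 ± √61 is irrational), and any factorization into two quadratics over Q would force √(14579) ∈ Q (pairing opposite roots) or √239, √61 ∈ Q (other pairings), all impossible. Hence [Q(γ):Q] = 4 = [Q(√239, √61):Q], so Q(γ) = Q(√239, √61).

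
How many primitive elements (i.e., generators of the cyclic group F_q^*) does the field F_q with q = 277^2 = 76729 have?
There are φ(76728) = 24288 primitive elements

F_q^* is cyclic of order q - 1 = 76728. A cyclic group of order m has exactly φ(m) generators. Here m = 76728 = 2^3 · 3 · 23 · 139, so the number of primitive elements is φ(76728) = 24288.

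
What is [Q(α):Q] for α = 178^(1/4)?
[Q(α):Q] = 4

α is a root of x^4 - 178. By Eisenstein's criterion at the prime p = 2 (which divides the constant term 178 but p^2 = 4 does not, since 178 is squarefree), x^4 - 178 is irreducible over Q. Hence [Q(α):Q] = 4.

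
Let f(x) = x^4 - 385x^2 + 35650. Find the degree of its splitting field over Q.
[K : Q] = 4

Solving the quadratic in x^2: x^2 = (385 ± √(385^2 - 4·35650))/2 = (385 ± √5625)/2 = (385 ± 75)/2, giving x^2 = 155 or x^2 = 230. So f(x) = (x^2 - 155)(x^2 - 230) and the roots of f are ±√155, ±√230. Hence the splitting field is K = Q(√155, √230). Since 155 and 230 are distinct squarefree integers > 1, their product 35650 is not a perfect square, so √230 ∉ Q(√155). By the tower law [K:Q] = [Q(√155,√230):Q(√155)] · [Q(√155):Q] = 2 · 2 = 4.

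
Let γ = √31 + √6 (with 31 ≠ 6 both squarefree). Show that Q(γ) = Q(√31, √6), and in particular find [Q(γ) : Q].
[Q(γ) : Q] = 4 (equivalently, Q(γ) = Q(√31, √6))

Obviously Q(γ) ⊆ Q(√31, √6), and [Q(√31, √6):Q] = 4 (since 31, 6 are distinct squarefree integers > 1 with 186 not a perfect square). To show equality we compute the minimal polynomial of γ. From γ = √31 + √6: γ^2 = 31 + 2√(186) + 6 = 37 + 2√(186), so γ^2 - 37 = 2√(186); squaring, (γ^2 - 37)^2 = 4·186, i.e. γ^4 - 74γ^2 + 1369 - 744 = 0, i.e. γ^4 - 74γ^2 + 625 = 0. So γ is a root of x^4 - 74x^2 + 625. This polynomial is irreducible over Q: it has no rational root (each ±√31 ± √6 is irrational), and any factorization into two quadratics over Q would force √(186) ∈ Q (pairing opposite roots) or √31, √6 ∈ Q (other pairings), all impossible. Hence [Q(γ):Q] = 4 = [Q(√31, √6):Q], so Q(γ) = Q(√31, √6).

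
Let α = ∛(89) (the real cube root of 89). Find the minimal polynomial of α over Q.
m_α(x) = x^3 - 89

α satisfies α^3 = 89, so x^3 - 89 annihilates α. By the rational root test, a rational root p/q (in lowest terms) of x^3 - 89 would satisfy p^3 = 89 q^3, forcing q = 1 and p^3 = 89; but 89 is not a perfect cube, contradiction. A monic cubic over Q with no rational root is irreducible (any nontrivial factorization would include a linear factor). Hence x^3 - 89 is the minimal polynomial of α, and in particular [Q(α):Q] = 3.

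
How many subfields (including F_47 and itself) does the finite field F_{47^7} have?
F_{47^7} has 2 subfields

The subfields of F_{p^n} are exactly the fields F_{p^d} for d | n (each is the fixed field of the unique index-d subgroup of Gal(F_{p^n}/F_p) ≅ Z/nZ). The divisors of n = 7 are {1, 7}, giving 2 subfields: F_{47^1}, F_{47^7}.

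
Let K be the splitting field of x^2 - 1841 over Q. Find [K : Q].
[K : Q] = 2

f(x) = x^2 - 1841 factors as (x - √1841)(x + √1841). The splitting field is K = Q(√1841). Since 1841 is squarefree and > 1, it is not a perfect square, so x^2 - 1841 is irreducible over Q and [Q(√1841) : Q] = 2. Hence [K : Q] = 2.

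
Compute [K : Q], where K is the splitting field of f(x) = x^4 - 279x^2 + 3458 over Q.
[K : Q] = 4

Solving the quadratic in x^2: x^2 = (279 ± √(279^2 - 4·3458))/2 = (279 ± √64009)/2 = (279 ± 253)/2, giving x^2 = 13 or x^2 = 266. So f(x) = (x^2 - 13)(x^2 - 266) and the roots of f are ±√13, ±√266. Hence the splitting field is K = Q(√13, √266). Since 13 and 266 are distinct squarefree integers > 1, their product 3458 is not a perfect square, so √266 ∉ Q(√13). By the tower law [K:Q] = [Q(√13,√266):Q(√13)] · [Q(√13):Q] = 2 · 2 = 4.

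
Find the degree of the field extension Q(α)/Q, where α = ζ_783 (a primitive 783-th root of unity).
[Q(α):Q] = 504

The minimal polynomial of ζ_783 over Q is the 783-th cyclotomic polynomial Φ_783(x), which is irreducible over Q and has degree φ(783) = 504. Hence [Q(α):Q] = φ(783) = 504.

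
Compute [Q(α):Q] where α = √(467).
[Q(α):Q] = 2

[Q(α):Q] equals the degree of the minimal polynomial of α. Here α^2 = 467 and x^2 - 467 is irreducible (d = 467 is squarefree, ≠ 1, hence not a square), so deg(m_α) = 2. Thus [Q(α):Q] = 2.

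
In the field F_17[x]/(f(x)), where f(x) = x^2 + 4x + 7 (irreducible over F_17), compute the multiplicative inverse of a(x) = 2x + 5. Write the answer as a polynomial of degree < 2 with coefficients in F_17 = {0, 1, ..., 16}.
a(x)^(-1) ≡ 9x + 5 (mod f(x))

Since f is irreducible over F_17, F_17[x]/(f) is a field and a(x) ≠ 0 has an inverse. Apply the extended Euclidean algorithm to f(x) and a(x) in F_17[x]: f(x) = (9x + 5)·a(x) + (16). The last nonzero remainder is the constant 16 = gcd(f, a) in F_17. Back-substituting through the division chain expresses 16 = s(x)·a(x) + t(x)·f(x) with s(x) ≡ 8x + 12 (mod f), so (8x + 12)·a(x) ≡ 16 (mod f). Multiplying by 16^(-1) ≡ 16 in F_17 gives a(x)^(-1) ≡ 16·(8x + 12) ≡ 9x + 5 (mod f). Check: (2x + 5)·(9x + 5) = x^2 + 4x + 8 ≡ 1 (mod x^2 + 4x + 7).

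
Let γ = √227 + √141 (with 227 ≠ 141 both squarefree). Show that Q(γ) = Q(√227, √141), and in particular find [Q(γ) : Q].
[Q(γ) : Q] = 4 (equivalently, Q(γ) = Q(√227, √141))

Obviously Q(γ) ⊆ Q(√227, √141), and [Q(√227, √141):Q] = 4 (since 227, 141 are distinct squarefree integers > 1 with 32007 not a perfect square). To show equality we compute the minimal polynomial of γ. From γ = √227 + √141: γ^2 = 227 + 2√(32007) + 141 = 368 + 2√(32007), so γ^2 - 368 = 2√(32007); squaring, (γ^2 - 368)^2 = 4·32007, i.e. γ^4 - 736γ^2 + 135424 - 128028 = 0, i.e. γ^4 - 736γ^2 + 7396 = 0. So γ is a root of x^4 - 736x^2 + 7396. This polynomial is irreducible over Q: it has no rational root (each ±√227 ± √141 is irrational), and any factorization into two quadratics over Q would force √(32007) ∈ Q (pairing opposite roots) or √227, √141 ∈ Q (other pairings), all impossible. Hence [Q(γ):Q] = 4 = [Q(√227, √141):Q], so Q(γ) = Q(√227, √141).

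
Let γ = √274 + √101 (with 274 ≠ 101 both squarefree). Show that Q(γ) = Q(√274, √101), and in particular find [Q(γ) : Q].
[Q(γ) : Q] = 4 (equivalently, Q(γ) = Q(√274, √101))

Obviously Q(γ) ⊆ Q(√274, √101), and [Q(√274, √101):Q] = 4 (since 274, 101 are distinct squarefree integers > 1 with 27674 not a perfect square). To show equality we compute the minimal polynomial of γ. From γ = √274 + √101: γ^2 = 274 + 2√(27674) + 101 = 375 + 2√(27674), so γ^2 - 375 = 2√(27674); squaring, (γ^2 - 375)^2 = 4·27674, i.e. γ^4 - 750γ^2 + 140625 - 110696 = 0, i.e. γ^4 - 750γ^2 + 29929 = 0. So γ is a root of x^4 - 750x^2 + 29929. This polynomial is irreducible over Q: it has no rational root (each ±√274 ± √101 is irrational), and any factorization into two quadratics over Q would force √(27674) ∈ Q (pairing opposite roots) or √274, √101 ∈ Q (other pairings), all impossible. Hence [Q(γ):Q] = 4 = [Q(√274, √101):Q], so Q(γ) = Q(√274, √101).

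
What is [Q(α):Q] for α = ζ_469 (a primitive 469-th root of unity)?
[Q(α):Q] = 396

The minimal polynomial of ζ_469 over Q is the 469-th cyclotomic polynomial Φ_469(x), which is irreducible over Q and has degree φ(469) = 396. Hence [Q(α):Q] = φ(469) = 396.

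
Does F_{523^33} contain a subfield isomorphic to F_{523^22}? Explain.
No: F_{523^22} is not a subfield of F_{523^33}

F_{p^m} embeds in F_{p^n} iff m | n. Here 22 ∤ 33 (since 33 = 1·22 + 11 with remainder 11 ≠ 0), so F_{523^22} is not a subfield of F_{523^33}. Equivalently: if it were, the tower law would give 22 = [F_{523^22}:F_523] dividing [F_{523^33}:F_523] = 33, contradiction.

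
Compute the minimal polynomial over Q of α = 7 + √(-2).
m_α(x) = x^2 - 14x + 51

From α - 7 = √(-2), squaring gives (α - 7)^2 = -2, i.e. α^2 - 14α + 49 = -2, so α^2 - 14α + 51 = 0. The discriminant of x^2 - 14x + 51 is (-14)^2 - 4·(51) = 196 - 204 = -8, and 4·(-2) is not a perfect square in Q since -2 is squarefree and ≠ 1. Hence x^2 - 14x + 51 is irreducible over Q and is the minimal polynomial of α.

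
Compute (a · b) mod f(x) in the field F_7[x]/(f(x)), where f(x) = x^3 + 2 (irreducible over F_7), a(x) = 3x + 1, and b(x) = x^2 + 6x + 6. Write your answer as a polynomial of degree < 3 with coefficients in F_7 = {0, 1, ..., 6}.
a · b ≡ 5x^2 + 3x (mod f(x))

Multiply in F_7[x]: a(x)·b(x) = (3x + 1)·(x^2 + 6x + 6) = 3x^3 + 5x^2 + 3x + 6. This has degree ≥ 3, so divide by f(x) over F_7: 3x^3 + 5x^2 + 3x + 6 = (3)·(x^3 + 2) + (5x^2 + 3x). Hence a·b ≡ 5x^2 + 3x (mod f). (F_7[x]/(f) is a field with 7^3 = 343 elements since f is irreducible of degree 3.)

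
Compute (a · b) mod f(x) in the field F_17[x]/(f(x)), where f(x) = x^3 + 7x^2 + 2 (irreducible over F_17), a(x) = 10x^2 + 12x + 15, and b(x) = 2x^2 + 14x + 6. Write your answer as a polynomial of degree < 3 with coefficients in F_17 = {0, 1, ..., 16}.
a · b ≡ 5x^2 + 4x + 8 (mod f(x))

Multiply in F_17[x]: a(x)·b(x) = (10x^2 + 12x + 15)·(2x^2 + 14x + 6) = 3x^4 + 11x^3 + 3x^2 + 10x + 5. This has degree ≥ 3, so divide by f(x) over F_17: 3x^4 + 11x^3 + 3x^2 + 10x + 5 = (3x + 7)·(x^3 + 7x^2 + 2) + (5x^2 + 4x + 8). Hence a·b ≡ 5x^2 + 4x + 8 (mod f). (F_17[x]/(f) is a field with 17^3 = 4913 elements since f is irreducible of degree 3.)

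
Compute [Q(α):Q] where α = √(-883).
[Q(α):Q] = 2

[Q(α):Q] equals the degree of the minimal polynomial of α. Here α^2 = -883 and x^2 + 883 is irreducible (d = -883 is squarefree, ≠ 1, hence not a square), so deg(m_α) = 2. Thus [Q(α):Q] = 2.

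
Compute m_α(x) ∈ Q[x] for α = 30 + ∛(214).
m_α(x) = x^3 - 90x^2 + 2700x - 27214

Set β = α - 30 = ∛(214), so β^3 = 214. Then (α - 30)^3 - 214 = 0, i.e. α is a root of g(x) = (x - 30)^3 - 214 = x^3 - 90x^2 + 2700x - 27214. Since g(x) = h(x - 30) where h(x) = x^3 - 214, and h is irreducible over Q (because 214 is not a perfect cube, so h has no rational root, and a monic cubic with no rational root is irreducible), g is also irreducible (irreducibility is preserved under the substitution x → x - 30). Hence m_α(x) = x^3 - 90x^2 + 2700x - 27214.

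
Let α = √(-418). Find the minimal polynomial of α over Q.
m_α(x) = x^2 + 418

α satisfies α^2 + 418 = 0, so x^2 + 418 annihilates α. Since d = -418 is squarefree and ≠ 1, it is not a perfect square in Q, so x^2 + 418 has no rational root and is therefore irreducible over Q (a degree-2 polynomial over a field is irreducible iff it has no root). Hence m_α(x) = x^2 + 418.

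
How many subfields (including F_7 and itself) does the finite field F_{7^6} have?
F_{7^6} has 4 subfields

The subfields of F_{p^n} are exactly the fields F_{p^d} for d | n (each is the fixed field of the unique index-d subgroup of Gal(F_{p^n}/F_p) ≅ Z/nZ). The divisors of n = 6 are {1, 2, 3, 6}, giving 4 subfields: F_{7^1}, F_{7^2}, F_{7^3}, F_{7^6}.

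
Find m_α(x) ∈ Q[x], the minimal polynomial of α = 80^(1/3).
m_α(x) = x^3 - 80

α satisfies α^3 = 80, so x^3 - 80 annihilates α. By the rational root test, a rational root p/q (in lowest terms) of x^3 - 80 would satisfy p^3 = 80 q^3, forcing q = 1 and p^3 = 80; but 80 is not a perfect cube, contradiction. A monic cubic over Q with no rational root is irreducible (any nontrivial factorization would include a linear factor). Hence x^3 - 80 is the minimal polynomial of α, and in particular [Q(α):Q] = 3.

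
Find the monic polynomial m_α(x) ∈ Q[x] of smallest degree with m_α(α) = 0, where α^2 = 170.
m_α(x) = x^2 - 170

α satisfies α^2 - 170 = 0, so x^2 - 170 annihilates α. Since d = 170 is squarefree and ≠ 1, it is not a perfect square in Q, so x^2 - 170 has no rational root and is therefore irreducible over Q (a degree-2 polynomial over a field is irreducible iff it has no root). Hence m_α(x) = x^2 - 170.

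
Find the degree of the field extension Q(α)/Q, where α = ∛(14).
[Q(α):Q] = 3

The minimal polynomial of α is x^3 - 14, irreducible over Q since 14 is not a perfect cube (so x^3 - 14 has no rational root). Hence [Q(α):Q] = deg(m_α) = 3.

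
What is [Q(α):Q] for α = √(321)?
[Q(α):Q] = 2

[Q(α):Q] equals the degree of the minimal polynomial of α. Here α^2 = 321 and x^2 - 321 is irreducible (d = 321 is squarefree, ≠ 1, hence not a square), so deg(m_α) = 2. Thus [Q(α):Q] = 2.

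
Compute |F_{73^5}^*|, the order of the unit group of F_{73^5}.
|F_{73^5}^*| = 2073071592

F_{73^5} has 73^5 = 2073071593 elements; its multiplicative group consists of all nonzero elements, so |F_{73^5}^*| = 2073071593 - 1 = 2073071592. (It is cyclic since any finite subgroup of the multiplicative group of a field is cyclic.)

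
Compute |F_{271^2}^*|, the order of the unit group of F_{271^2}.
|F_{271^2}^*| = 73440

F_{271^2} has 271^2 = 73441 elements; its multiplicative group consists of all nonzero elements, so |F_{271^2}^*| = 73441 - 1 = 73440. (It is cyclic since any finite subgroup of the multiplicative group of a field is cyclic.)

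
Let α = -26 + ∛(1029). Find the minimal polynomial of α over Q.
m_α(x) = x^3 + 78x^2 + 2028x + 16547

Set β = α + 26 = ∛(1029), so β^3 = 1029. Then (α + 26)^3 - 1029 = 0, i.e. α is a root of g(x) = (x + 26)^3 - 1029 = x^3 + 78x^2 + 2028x + 16547. Since g(x) = h(x + 26) where h(x) = x^3 - 1029, and h is irreducible over Q (because 1029 is not a perfect cube, so h has no rational root, and a monic cubic with no rational root is irreducible), g is also irreducible (irreducibility is preserved under the substitution x → x + 26). Hence m_α(x) = x^3 + 78x^2 + 2028x + 16547.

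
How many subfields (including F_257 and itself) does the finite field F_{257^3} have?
F_{257^3} has 2 subfields

The subfields of F_{p^n} are exactly the fields F_{p^d} for d | n (each is the fixed field of the unique index-d subgroup of Gal(F_{p^n}/F_p) ≅ Z/nZ). The divisors of n = 3 are {1, 3}, giving 2 subfields: F_{257^1}, F_{257^3}.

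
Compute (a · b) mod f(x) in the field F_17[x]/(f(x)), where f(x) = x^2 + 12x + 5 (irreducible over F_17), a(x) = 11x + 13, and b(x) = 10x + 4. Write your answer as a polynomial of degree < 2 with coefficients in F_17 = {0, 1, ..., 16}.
a · b ≡ 10x + 12 (mod f(x))

Multiply in F_17[x]: a(x)·b(x) = (11x + 13)·(10x + 4) = 8x^2 + 4x + 1. This has degree ≥ 2, so divide by f(x) over F_17: 8x^2 + 4x + 1 = (8)·(x^2 + 12x + 5) + (10x + 12). Hence a·b ≡ 10x + 12 (mod f). (F_17[x]/(f) is a field with 17^2 = 289 elements since f is irreducible of degree 2.)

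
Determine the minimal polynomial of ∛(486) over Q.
m_α(x) = x^3 - 486

α satisfies α^3 = 486, so x^3 - 486 annihilates α. By the rational root test, a rational root p/q (in lowest terms) of x^3 - 486 would satisfy p^3 = 486 q^3, forcing q = 1 and p^3 = 486; but 486 is not a perfect cube, contradiction. A monic cubic over Q with no rational root is irreducible (any nontrivial factorization would include a linear factor). Hence x^3 - 486 is the minimal polynomial of α, and in particular [Q(α):Q] = 3.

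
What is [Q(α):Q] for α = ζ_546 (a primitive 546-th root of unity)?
[Q(α):Q] = 144

The minimal polynomial of ζ_546 over Q is the 546-th cyclotomic polynomial Φ_546(x), which is irreducible over Q and has degree φ(546) = 144. Hence [Q(α):Q] = φ(546) = 144.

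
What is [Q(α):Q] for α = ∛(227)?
[Q(α):Q] = 3

The minimal polynomial of α is x^3 - 227, irreducible over Q since 227 is not a perfect cube (so x^3 - 227 has no rational root). Hence [Q(α):Q] = deg(m_α) = 3.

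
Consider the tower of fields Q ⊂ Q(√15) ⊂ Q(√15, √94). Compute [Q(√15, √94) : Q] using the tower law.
[Q(√15, √94) : Q] = 4

[Q(√15):Q] = 2 (min poly x^2 - 15, irreducible since 15 is squarefree > 1). For the top step, suppose √94 ∈ Q(√15), say √94 = c + d√15 with c, d ∈ Q. Squaring: 94 = c^2 + 15d^2 + 2cd√15. Since √15 ∉ Q this forces 2cd = 0. If d = 0 then √94 = c ∈ Q, contradicting 94 squarefree > 1. If c = 0 then 94 = 15d^2, so 15·94 = (15d)^2 is a perfect square in Q — but 15·94 = 1410 is not a perfect square (since 15 and 94 are distinct squarefree integers). Contradiction. Hence √94 ∉ Q(√15), so x^2 - 94 stays irreducible over Q(√15) and [Q(√15, √94) : Q(√15)] = 2. By the tower law, [Q(√15, √94) : Q] = 2 · 2 = 4.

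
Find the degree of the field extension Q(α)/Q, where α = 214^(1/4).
[Q(α):Q] = 4

α is a root of x^4 - 214. By Eisenstein's criterion at the prime p = 2 (which divides the constant term 214 but p^2 = 4 does not, since 214 is squarefree), x^4 - 214 is irreducible over Q. Hence [Q(α):Q] = 4.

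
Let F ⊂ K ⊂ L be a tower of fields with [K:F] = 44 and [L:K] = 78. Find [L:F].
[L:F] = 3432

The tower law says that for any tower of field extensions F ⊂ K ⊂ L with finite degrees, [L:F] = [L:K] · [K:F]. Here this gives [L:F] = 78 · 44 = 3432.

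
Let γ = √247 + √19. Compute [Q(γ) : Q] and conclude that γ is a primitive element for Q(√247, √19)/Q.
[Q(γ) : Q] = 4 (equivalently, Q(γ) = Q(√247, √19))

Obviously Q(γ) ⊆ Q(√247, √19), and [Q(√247, √19):Q] = 4 (since 247, 19 are distinct squarefree integers > 1 with 4693 not a perfect square). To show equality we compute the minimal polynomial of γ. From γ = √247 + √19: γ^2 = 247 + 2√(4693) + 19 = 266 + 2√(4693), so γ^2 - 266 = 2√(4693); squaring, (γ^2 - 266)^2 = 4·4693, i.e. γ^4 - 532γ^2 + 70756 - 18772 = 0, i.e. γ^4 - 532γ^2 + 51984 = 0. So γ is a root of x^4 - 532x^2 + 51984. This polynomial is irreducible over Q: it has no rational root (each ±√247 ± √19 is irrational), and any factorization into two quadratics over Q would force √(4693) ∈ Q (pairing opposite roots) or √247, √19 ∈ Q (other pairings), all impossible. Hence [Q(γ):Q] = 4 = [Q(√247, √19):Q], so Q(γ) = Q(√247, √19).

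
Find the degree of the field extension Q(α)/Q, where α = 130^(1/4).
[Q(α):Q] = 4

α is a root of x^4 - 130. By Eisenstein's criterion at the prime p = 2 (which divides the constant term 130 but p^2 = 4 does not, since 130 is squarefree), x^4 - 130 is irreducible over Q. Hence [Q(α):Q] = 4.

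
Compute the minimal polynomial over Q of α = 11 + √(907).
m_α(x) = x^2 - 22x - 786

From α - 11 = √(907), squaring gives (α - 11)^2 = 907, i.e. α^2 - 22α + 121 = 907, so α^2 - 22α - 786 = 0. The discriminant of x^2 - 22x - 786 is (-22)^2 - 4·(-786) = 484 + 3144 = 3628, and 4·(907) is not a perfect square in Q since 907 is squarefree and ≠ 1. Hence x^2 - 22x - 786 is irreducible over Q and is the minimal polynomial of α.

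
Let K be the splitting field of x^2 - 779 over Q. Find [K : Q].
[K : Q] = 2

f(x) = x^2 - 779 factors as (x - √779)(x + √779). The splitting field is K = Q(√779). Since 779 is squarefree and > 1, it is not a perfect square, so x^2 - 779 is irreducible over Q and [Q(√779) : Q] = 2. Hence [K : Q] = 2.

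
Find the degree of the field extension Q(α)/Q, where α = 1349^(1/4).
[Q(α):Q] = 4

α is a root of x^4 - 1349. By Eisenstein's criterion at the prime p = 19 (which divides the constant term 1349 but p^2 = 361 does not, since 1349 is squarefree), x^4 - 1349 is irreducible over Q. Hence [Q(α):Q] = 4.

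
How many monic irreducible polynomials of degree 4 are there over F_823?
There are 114693474228 monic irreducible polynomials of degree 4 over F_823

Each element of F_{823^4} that lies in no proper subfield is a root of exactly one monic irreducible of degree 4 over F_823, and each such polynomial has 4 distinct roots in F_{823^4}. By Möbius inversion the count is N_823(4) = (1/4) Σ_{d|4} μ(4/d) · 823^d = (1/4)(μ(4)·823^1 + μ(2)·823^2 + μ(1)·823^4) = 458773896912/4 = 114693474228.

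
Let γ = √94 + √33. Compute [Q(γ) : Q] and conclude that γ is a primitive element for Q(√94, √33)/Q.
[Q(γ) : Q] = 4 (equivalently, Q(γ) = Q(√94, √33))

Obviously Q(γ) ⊆ Q(√94, √33), and [Q(√94, √33):Q] = 4 (since 94, 33 are distinct squarefree integers > 1 with 3102 not a perfect square). To show equality we compute the minimal polynomial of γ. From γ = √94 + √33: γ^2 = 94 + 2√(3102) + 33 = 127 + 2√(3102), so γ^2 - 127 = 2√(3102); squaring, (γ^2 - 127)^2 = 4·3102, i.e. γ^4 - 254γ^2 + 16129 - 12408 = 0, i.e. γ^4 - 254γ^2 + 3721 = 0. So γ is a root of x^4 - 254x^2 + 3721. This polynomial is irreducible over Q: it has no rational root (each ±√94 ± √33 is irrational), and any factorization into two quadratics over Q would force √(3102) ∈ Q (pairing opposite roots) or √94, √33 ∈ Q (other pairings), all impossible. Hence [Q(γ):Q] = 4 = [Q(√94, √33):Q], so Q(γ) = Q(√94, √33).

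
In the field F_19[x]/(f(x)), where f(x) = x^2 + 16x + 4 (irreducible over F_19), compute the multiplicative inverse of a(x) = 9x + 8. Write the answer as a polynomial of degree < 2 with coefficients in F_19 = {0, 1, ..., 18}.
a(x)^(-1) ≡ 7x + 15 (mod f(x))

Since f is irreducible over F_19, F_19[x]/(f) is a field and a(x) ≠ 0 has an inverse. Apply the extended Euclidean algorithm to f(x) and a(x) in F_19[x]: f(x) = (17x + 12)·a(x) + (3). The last nonzero remainder is the constant 3 = gcd(f, a) in F_19. Back-substituting through the division chain expresses 3 = s(x)·a(x) + t(x)·f(x) with s(x) ≡ 2x + 7 (mod f), so (2x + 7)·a(x) ≡ 3 (mod f). Multiplying by 3^(-1) ≡ 13 in F_19 gives a(x)^(-1) ≡ 13·(2x + 7) ≡ 7x + 15 (mod f). Check: (9x + 8)·(7x + 15) = 6x^2 + x + 6 ≡ 1 (mod x^2 + 16x + 4).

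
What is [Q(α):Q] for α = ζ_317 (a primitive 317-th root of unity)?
[Q(α):Q] = 316

The minimal polynomial of ζ_317 over Q is the 317-th cyclotomic polynomial Φ_317(x), which is irreducible over Q and has degree φ(317) = 316. Hence [Q(α):Q] = φ(317) = 316.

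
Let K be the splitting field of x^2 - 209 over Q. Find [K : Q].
[K : Q] = 2

f(x) = x^2 - 209 factors as (x - √209)(x + √209). The splitting field is K = Q(√209). Since 209 is squarefree and > 1, it is not a perfect square, so x^2 - 209 is irreducible over Q and [Q(√209) : Q] = 2. Hence [K : Q] = 2.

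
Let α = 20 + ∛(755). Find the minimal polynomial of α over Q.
m_α(x) = x^3 - 60x^2 + 1200x - 8755

Set β = α - 20 = ∛(755), so β^3 = 755. Then (α - 20)^3 - 755 = 0, i.e. α is a root of g(x) = (x - 20)^3 - 755 = x^3 - 60x^2 + 1200x - 8755. Since g(x) = h(x - 20) where h(x) = x^3 - 755, and h is irreducible over Q (because 755 is not a perfect cube, so h has no rational root, and a monic cubic with no rational root is irreducible), g is also irreducible (irreducibility is preserved under the substitution x → x - 20). Hence m_α(x) = x^3 - 60x^2 + 1200x - 8755.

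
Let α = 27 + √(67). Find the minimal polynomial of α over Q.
m_α(x) = x^2 - 54x + 662

From α - 27 = √(67), squaring gives (α - 27)^2 = 67, i.e. α^2 - 54α + 729 = 67, so α^2 - 54α + 662 = 0. The discriminant of x^2 - 54x + 662 is (-54)^2 - 4·(662) = 2916 - 2648 = 268, and 4·(67) is not a perfect square in Q since 67 is squarefree and ≠ 1. Hence x^2 - 54x + 662 is irreducible over Q and is the minimal polynomial of α.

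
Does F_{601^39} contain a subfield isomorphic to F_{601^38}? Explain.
No: F_{601^38} is not a subfield of F_{601^39}

F_{p^m} embeds in F_{p^n} iff m | n. Here 38 ∤ 39 (since 39 = 1·38 + 1 with remainder 1 ≠ 0), so F_{601^38} is not a subfield of F_{601^39}. Equivalently: if it were, the tower law would give 38 = [F_{601^38}:F_601] dividing [F_{601^39}:F_601] = 39, contradiction.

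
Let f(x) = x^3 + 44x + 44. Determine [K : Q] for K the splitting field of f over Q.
[K : Q] = 6

By the rational root test, any rational root of the monic integer polynomial f(x) = x^3 + 44x + 44 must be an integer dividing the constant term 44, i.e. one of ±{1, 2, 4, 11, 22, 44}. Evaluating: f(1) = 89, f(-1) = -1, f(2) = 140, f(-2) = -52, f(4) = 284, f(-4) = -196, f(11) = 1859, f(-11) = -1771, f(22) = 11660, f(-22) = -11572, f(44) = 87164, f(-44) = -87076; none is 0, so f has no rational root and is therefore irreducible over Q (a cubic with no linear factor over a field is irreducible). For an irreducible cubic, the Galois group is A_3 or S_3 according as the discriminant disc(f) = -4a^3 - 27b^2 = -4·(44)^3 - 27·(44)^2 = -393008 is or is not a square in Q. Here disc(f) = -393008 is not a perfect square in Q, so the Galois group of f over Q is not contained in A_3 and must be all of S_3. The splitting field has degree |S_3| = 6 over Q, so [K : Q] = 6.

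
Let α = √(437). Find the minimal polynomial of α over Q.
m_α(x) = x^2 - 437

α satisfies α^2 - 437 = 0, so x^2 - 437 annihilates α. Since d = 437 is squarefree and ≠ 1, it is not a perfect square in Q, so x^2 - 437 has no rational root and is therefore irreducible over Q (a degree-2 polynomial over a field is irreducible iff it has no root). Hence m_α(x) = x^2 - 437.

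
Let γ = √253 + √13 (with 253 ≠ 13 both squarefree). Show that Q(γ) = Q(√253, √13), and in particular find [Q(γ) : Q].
[Q(γ) : Q] = 4 (equivalently, Q(γ) = Q(√253, √13))

Obviously Q(γ) ⊆ Q(√253, √13), and [Q(√253, √13):Q] = 4 (since 253, 13 are distinct squarefree integers > 1 with 3289 not a perfect square). To show equality we compute the minimal polynomial of γ. From γ = √253 + √13: γ^2 = 253 + 2√(3289) + 13 = 266 + 2√(3289), so γ^2 - 266 = 2√(3289); squaring, (γ^2 - 266)^2 = 4·3289, i.e. γ^4 - 532γ^2 + 70756 - 13156 = 0, i.e. γ^4 - 532γ^2 + 57600 = 0. So γ is a root of x^4 - 532x^2 + 57600. This polynomial is irreducible over Q: it has no rational root (each ±√253 ± √13 is irrational), and any factorization into two quadratics over Q would force √(3289) ∈ Q (pairing opposite roots) or √253, √13 ∈ Q (other pairings), all impossible. Hence [Q(γ):Q] = 4 = [Q(√253, √13):Q], so Q(γ) = Q(√253, √13).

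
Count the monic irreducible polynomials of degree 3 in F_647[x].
There are 90279792 monic irreducible polynomials of degree 3 over F_647

Each element of F_{647^3} that lies in no proper subfield is a root of exactly one monic irreducible of degree 3 over F_647, and each such polynomial has 3 distinct roots in F_{647^3}. By Möbius inversion the count is N_647(3) = (1/3) Σ_{d|3} μ(3/d) · 647^d = (1/3)(μ(3)·647^1 + μ(1)·647^3) = 270839376/3 = 90279792.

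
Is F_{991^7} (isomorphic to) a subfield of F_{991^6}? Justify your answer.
No: F_{991^7} is not a subfield of F_{991^6}

F_{p^m} embeds in F_{p^n} iff m | n. Here 7 ∤ 6 (since 6 = 0·7 + 6 with remainder 6 ≠ 0), so F_{991^7} is not a subfield of F_{991^6}. Equivalently: if it were, the tower law would give 7 = [F_{991^7}:F_991] dividing [F_{991^6}:F_991] = 6, contradiction.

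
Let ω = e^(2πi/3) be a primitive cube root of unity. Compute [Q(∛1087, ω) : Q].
[Q(∛1087, ω) : Q] = 6

[Q(∛1087):Q] = 3 (min poly x^3 - 1087, irreducible since 1087 is not a perfect cube). [Q(ω):Q] = 2 (min poly x^2 + x + 1). Since Q(∛1087) ⊂ R and ω ∉ R, we have ω ∉ Q(∛1087), so x^2 + x + 1 remains irreducible over Q(∛1087) and [Q(∛1087, ω) : Q(∛1087)] = 2. By the tower law, [Q(∛1087, ω) : Q] = 3 · 2 = 6. (In fact Q(∛1087, ω) is the splitting field of x^3 - 1087 over Q.)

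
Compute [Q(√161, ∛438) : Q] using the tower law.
[Q(√161, ∛438) : Q] = 6

Let L = Q(√161, ∛438). Since Q(√161) ⊂ L and [Q(√161):Q] = 2, the tower law gives 2 | [L:Q]. Likewise Q(∛438) ⊂ L with [Q(∛438):Q] = 3 (because 438 is not a perfect cube), so 3 | [L:Q]. As gcd(2,3) = 1, [L:Q] is divisible by 6. Conversely L is generated over Q by √161 and ∛438, so [L:Q] ≤ 2·3 = 6. Therefore [Q(√161, ∛438) : Q] = 6.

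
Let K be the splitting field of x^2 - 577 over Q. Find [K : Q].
[K : Q] = 2

f(x) = x^2 - 577 factors as (x - √577)(x + √577). The splitting field is K = Q(√577). Since 577 is squarefree and > 1, it is not a perfect square, so x^2 - 577 is irreducible over Q and [Q(√577) : Q] = 2. Hence [K : Q] = 2.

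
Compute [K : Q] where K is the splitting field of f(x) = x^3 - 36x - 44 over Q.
[K : Q] = 6

By the rational root test, any rational root of the monic integer polynomial f(x) = x^3 - 36x - 44 must be an integer dividing the constant term -44, i.e. one of ±{1, 2, 4, 11, 22, 44}. Evaluating: f(1) = -79, f(-1) = -9, f(2) = -108, f(-2) = 20, f(4) = -124, f(-4) = 36, f(11) = 891, f(-11) = -979, f(22) = 9812, f(-22) = -9900, f(44) = 83556, f(-44) = -83644; none is 0, so f has no rational root and is therefore irreducible over Q (a cubic with no linear factor over a field is irreducible). For an irreducible cubic, the Galois group is A_3 or S_3 according as the discriminant disc(f) = -4a^3 - 27b^2 = -4·(-36)^3 - 27·(-44)^2 = 134352 is or is not a square in Q. Here disc(f) = 134352 is not a perfect square in Q, so the Galois group of f over Q is not contained in A_3 and must be all of S_3. The splitting field has degree |S_3| = 6 over Q, so [K : Q] = 6.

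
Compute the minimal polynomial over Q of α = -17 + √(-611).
m_α(x) = x^2 + 34x + 900

From α + 17 = √(-611), squaring gives (α + 17)^2 = -611, i.e. α^2 + 34α + 289 = -611, so α^2 + 34α + 900 = 0. The discriminant of x^2 + 34x + 900 is (34)^2 - 4·(900) = 1156 - 3600 = -2444, and 4·(-611) is not a perfect square in Q since -611 is squarefree and ≠ 1. Hence x^2 + 34x + 900 is irreducible over Q and is the minimal polynomial of α.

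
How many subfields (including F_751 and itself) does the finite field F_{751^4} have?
F_{751^4} has 3 subfields

The subfields of F_{p^n} are exactly the fields F_{p^d} for d | n (each is the fixed field of the unique index-d subgroup of Gal(F_{p^n}/F_p) ≅ Z/nZ). The divisors of n = 4 are {1, 2, 4}, giving 3 subfields: F_{751^1}, F_{751^2}, F_{751^4}.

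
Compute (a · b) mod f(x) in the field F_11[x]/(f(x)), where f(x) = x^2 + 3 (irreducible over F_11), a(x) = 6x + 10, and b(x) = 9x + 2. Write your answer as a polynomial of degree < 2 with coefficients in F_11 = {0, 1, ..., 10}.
a · b ≡ 3x + 1 (mod f(x))

Multiply in F_11[x]: a(x)·b(x) = (6x + 10)·(9x + 2) = 10x^2 + 3x + 9. This has degree ≥ 2, so divide by f(x) over F_11: 10x^2 + 3x + 9 = (10)·(x^2 + 3) + (3x + 1). Hence a·b ≡ 3x + 1 (mod f). (F_11[x]/(f) is a field with 11^2 = 121 elements since f is irreducible of degree 2.)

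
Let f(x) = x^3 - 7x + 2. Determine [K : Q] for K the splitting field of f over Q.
[K : Q] = 6

By the rational root test, any rational root of the monic integer polynomial f(x) = x^3 - 7x + 2 must be an integer dividing the constant term 2, i.e. one of ±{1, 2}. Evaluating: f(1) = -4, f(-1) = 8, f(2) = -4, f(-2) = 8; none is 0, so f has no rational root and is therefore irreducible over Q (a cubic with no linear factor over a field is irreducible). For an irreducible cubic, the Galois group is A_3 or S_3 according as the discriminant disc(f) = -4a^3 - 27b^2 = -4·(-7)^3 - 27·(2)^2 = 1264 is or is not a square in Q. Here disc(f) = 1264 is not a perfect square in Q, so the Galois group of f over Q is not contained in A_3 and must be all of S_3. The splitting field has degree |S_3| = 6 over Q, so [K : Q] = 6.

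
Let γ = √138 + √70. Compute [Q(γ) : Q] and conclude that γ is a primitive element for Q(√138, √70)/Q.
[Q(γ) : Q] = 4 (equivalently, Q(γ) = Q(√138, √70))

Obviously Q(γ) ⊆ Q(√138, √70), and [Q(√138, √70):Q] = 4 (since 138, 70 are distinct squarefree integers > 1 with 9660 not a perfect square). To show equality we compute the minimal polynomial of γ. From γ = √138 + √70: γ^2 = 138 + 2√(9660) + 70 = 208 + 2√(9660), so γ^2 - 208 = 2√(9660); squaring, (γ^2 - 208)^2 = 4·9660, i.e. γ^4 - 416γ^2 + 43264 - 38640 = 0, i.e. γ^4 - 416γ^2 + 4624 = 0. So γ is a root of x^4 - 416x^2 + 4624. This polynomial is irreducible over Q: it has no rational root (each ±√138 ± √70 is irrational), and any factorization into two quadratics over Q would force √(9660) ∈ Q (pairing opposite roots) or √138, √70 ∈ Q (other pairings), all impossible. Hence [Q(γ):Q] = 4 = [Q(√138, √70):Q], so Q(γ) = Q(√138, √70).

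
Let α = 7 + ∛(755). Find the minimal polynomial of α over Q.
m_α(x) = x^3 - 21x^2 + 147x - 1098

Set β = α - 7 = ∛(755), so β^3 = 755. Then (α - 7)^3 - 755 = 0, i.e. α is a root of g(x) = (x - 7)^3 - 755 = x^3 - 21x^2 + 147x - 1098. Since g(x) = h(x - 7) where h(x) = x^3 - 755, and h is irreducible over Q (because 755 is not a perfect cube, so h has no rational root, and a monic cubic with no rational root is irreducible), g is also irreducible (irreducibility is preserved under the substitution x → x - 7). Hence m_α(x) = x^3 - 21x^2 + 147x - 1098.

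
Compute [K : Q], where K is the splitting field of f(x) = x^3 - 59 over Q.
[K : Q] = 6

The roots of x^3 - 59 are ∛59, ω∛59, ω^2∛59 where ω = e^(2πi/3) is a primitive cube root of unity, so K = Q(∛59, ω). Now [Q(∛59):Q] = 3 (since 59 is not a perfect cube, x^3 - 59 is irreducible) and [Q(ω):Q] = 2. Both 2 and 3 divide [K:Q], and [K:Q] ≤ 3·2 = 6, so [K:Q] = 6. (Equivalently: Q(∛59) ⊂ R but ω ∉ R, so [K : Q(∛59)] = 2.)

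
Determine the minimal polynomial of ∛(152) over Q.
m_α(x) = x^3 - 152

α satisfies α^3 = 152, so x^3 - 152 annihilates α. By the rational root test, a rational root p/q (in lowest terms) of x^3 - 152 would satisfy p^3 = 152 q^3, forcing q = 1 and p^3 = 152; but 152 is not a perfect cube, contradiction. A monic cubic over Q with no rational root is irreducible (any nontrivial factorization would include a linear factor). Hence x^3 - 152 is the minimal polynomial of α, and in particular [Q(α):Q] = 3.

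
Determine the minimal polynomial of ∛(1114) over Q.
m_α(x) = x^3 - 1114

α satisfies α^3 = 1114, so x^3 - 1114 annihilates α. By the rational root test, a rational root p/q (in lowest terms) of x^3 - 1114 would satisfy p^3 = 1114 q^3, forcing q = 1 and p^3 = 1114; but 1114 is not a perfect cube, contradiction. A monic cubic over Q with no rational root is irreducible (any nontrivial factorization would include a linear factor). Hence x^3 - 1114 is the minimal polynomial of α, and in particular [Q(α):Q] = 3.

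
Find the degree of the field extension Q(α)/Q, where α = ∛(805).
[Q(α):Q] = 3

The minimal polynomial of α is x^3 - 805, irreducible over Q since 805 is not a perfect cube (so x^3 - 805 has no rational root). Hence [Q(α):Q] = deg(m_α) = 3.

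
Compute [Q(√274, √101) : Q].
[Q(√274, √101) : Q] = 4

[Q(√274):Q] = 2 (min poly x^2 - 274, irreducible since 274 is squarefree > 1). For the top step, suppose √101 ∈ Q(√274), say √101 = c + d√274 with c, d ∈ Q. Squaring: 101 = c^2 + 274d^2 + 2cd√274. Since √274 ∉ Q this forces 2cd = 0. If d = 0 then √101 = c ∈ Q, contradicting 101 squarefree > 1. If c = 0 then 101 = 274d^2, so 274·101 = (274d)^2 is a perfect square in Q — but 274·101 = 27674 is not a perfect square (since 274 and 101 are distinct squarefree integers). Contradiction. Hence √101 ∉ Q(√274), so x^2 - 101 stays irreducible over Q(√274) and [Q(√274, √101) : Q(√274)] = 2. By the tower law, [Q(√274, √101) : Q] = 2 · 2 = 4.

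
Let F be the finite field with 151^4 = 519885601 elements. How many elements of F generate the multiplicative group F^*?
There are φ(519885600) = 121098240 primitive elements

F_q^* is cyclic of order q - 1 = 519885600. A cyclic group of order m has exactly φ(m) generators. Here m = 519885600 = 2^5 · 3 · 5^2 · 13 · 19 · 877, so the number of primitive elements is φ(519885600) = 121098240.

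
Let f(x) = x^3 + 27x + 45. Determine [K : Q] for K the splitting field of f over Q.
[K : Q] = 6

By the rational root test, any rational root of the monic integer polynomial f(x) = x^3 + 27x + 45 must be an integer dividing the constant term 45, i.e. one of ±{1, 3, 5, 9, 15, 45}. Evaluating: f(1) = 73, f(-1) = 17, f(3) = 153, f(-3) = -63, f(5) = 305, f(-5) = -215, f(9) = 1017, f(-9) = -927, f(15) = 3825, f(-15) = -3735, f(45) = 92385, f(-45) = -92295; none is 0, so f has no rational root and is therefore irreducible over Q (a cubic with no linear factor over a field is irreducible). For an irreducible cubic, the Galois group is A_3 or S_3 according as the discriminant disc(f) = -4a^3 - 27b^2 = -4·(27)^3 - 27·(45)^2 = -133407 is or is not a square in Q. Here disc(f) = -133407 is not a perfect square in Q, so the Galois group of f over Q is not contained in A_3 and must be all of S_3. The splitting field has degree |S_3| = 6 over Q, so [K : Q] = 6.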